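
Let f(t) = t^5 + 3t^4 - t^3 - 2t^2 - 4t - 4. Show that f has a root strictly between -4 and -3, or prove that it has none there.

Yes, f has a root in the interval.

f(-4) = -212 and f(-3) = 17, which have opposite signs.
Since f is a polynomial it is continuous on [-4, -3].
By the Intermediate Value Theorem, f takes the value 0 somewhere in the open interval.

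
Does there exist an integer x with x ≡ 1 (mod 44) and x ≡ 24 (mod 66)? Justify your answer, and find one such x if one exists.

No such integer exists.

Both moduli are multiples of 22 = gcd(44, 66), so any solution would satisfy x ≡ 1 and x ≡ 24 modulo 22 simultaneously.
But 1 mod 22 = 1 while 24 mod 22 = 2, a contradiction.
Therefore no such x exists.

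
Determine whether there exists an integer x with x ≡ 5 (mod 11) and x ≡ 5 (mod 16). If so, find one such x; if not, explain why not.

Since 11 and 16 share no common factor, CRT says the pair of congruences has a solution (unique mod 176).
Write x = 5 + 11t and require 5 + 11t ≡ 5 (mod 16), i.e. 11t ≡ 0 (mod 16).
t = 0 satisfies this.
Taking t = 0 gives x = 5 + 11·0 = 5.
Verify: 5 = 0·11 + 5 and 5 = 0·16 + 5. ✓

x = 5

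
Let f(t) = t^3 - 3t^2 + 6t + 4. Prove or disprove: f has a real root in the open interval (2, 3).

f(2) = 12 and f(3) = 22, both positive.
The derivative f'(t) = 3t^2 - 6t + 6 is a quadratic with discriminant (-6)² − 4·3·6 = -36 < 0; it never vanishes, so it is always positive (sign of the leading coefficient).
So f is strictly increasing; between 2 and 3 its values lie between f(2) = 12 and f(3) = 22, all positive. Therefore f has no root in (2, 3).

No.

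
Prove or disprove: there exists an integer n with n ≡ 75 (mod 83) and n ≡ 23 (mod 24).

n = 407

gcd(83, 24) = 1, so the Chinese Remainder Theorem guarantees exactly one residue class mod 1992 satisfying both.
Write n = 75 + 83t and require 75 + 83t ≡ 23 (mod 24), i.e. 83t ≡ 20 (mod 24).
83 ≡ 11 (mod 24), so this reads 11t ≡ 20 (mod 24). Invert 11 mod 24 by the Euclidean algorithm: 24 = 2·11 + 2, 11 = 5·2 + 1, 2 = 2·1 + 0; back-substituting, 1 = 11 − 5·2 = 11 − 5·(24 − 2·11) = −5·24 + 11·11. Hence 11·11 ≡ 1, so 11⁻¹ ≡ 11 (mod 24).
Multiplying by 11: t ≡ 11·20 = 220 ≡ 4 (mod 24).
Taking t = 4 gives n = 75 + 83·4 = 407.
Verify: 407 = 4·83 + 75 and 407 = 16·24 + 23. ✓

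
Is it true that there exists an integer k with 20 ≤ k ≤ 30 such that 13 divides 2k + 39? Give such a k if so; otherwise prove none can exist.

Scanning upward from k = 20 gives 79, 81, 83, 85, 87, 89, none divisible by 13. Try k = 26: 2·26 + 39 = 91 = 7·13, which is divisible by 13.

k = 26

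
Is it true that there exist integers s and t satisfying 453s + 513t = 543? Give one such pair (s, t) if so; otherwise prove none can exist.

s = 85, t = -74

Every value of 453s + 513t is a multiple of gcd(453, 513) = 3; since 3 ∣ 543, solutions exist.
Dividing through by 3 reduces the equation to 151s + 171t = 181.
Run the Euclidean algorithm on 171 and 151: 171 = 1·151 + 20, 151 = 7·20 + 11, 20 = 1·11 + 9, 11 = 1·9 + 2, 9 = 4·2 + 1, 2 = 2·1 + 0.
Back-substituting, 1 = 9 − 4·2 = 9 − 4·(11 − 1·9) = −4·11 + 5·9 = −4·11 + 5·(20 − 1·11) = 5·20 − 9·11 = 5·20 − 9·(151 − 7·20) = −9·151 + 68·20 = −9·151 + 68·(171 − 1·151) = 68·171 − 77·151; that is, 151·(-77) + 171·68 = 1.
Scaling by 181 gives the particular solution (s, t) = (-13937, 12308).
Adding 82·171 to s and subtracting 82·151 from t gives the tidier solution (85, -74).
Check: 453·85 + 513·(-74) = 38505 − 37962 = 543. ✓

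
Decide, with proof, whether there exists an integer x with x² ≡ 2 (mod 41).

x = 17

x = 17 works: 17² = 289, and 289 − 2 = 287 = 7·41.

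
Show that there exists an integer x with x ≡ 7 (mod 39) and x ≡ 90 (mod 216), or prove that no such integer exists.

No such integer exists.

gcd(39, 216) = 3. If x ≡ 7 (mod 39) and x ≡ 90 (mod 216), then x ≡ 7 (mod 3) and x ≡ 90 (mod 3).
These are incompatible: 7 − 90 = -83 is not divisible by 3.
Therefore no such x exists.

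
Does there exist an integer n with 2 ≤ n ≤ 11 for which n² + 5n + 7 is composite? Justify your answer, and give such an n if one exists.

n = 2

At n = 2: 2² + 5·2 + 7 = 21 = 3·7, which is composite.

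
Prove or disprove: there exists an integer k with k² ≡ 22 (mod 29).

k = 14

k = 14 works: 14² = 196, and 196 − 22 = 174 = 6·29.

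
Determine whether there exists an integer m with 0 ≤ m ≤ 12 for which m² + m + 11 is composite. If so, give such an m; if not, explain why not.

At m = 11: 11² + 11 + 11 = 143 = 11·13, which is composite.

m = 11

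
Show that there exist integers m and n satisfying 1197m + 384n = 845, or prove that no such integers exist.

Both 1197 and 384 are divisible by gcd(1197, 384) = 3, hence so is any combination 1197m + 384n.
However 845 leaves remainder 2 on division by 3.
Hence no integers m, n satisfy the equation.

No such integers exist.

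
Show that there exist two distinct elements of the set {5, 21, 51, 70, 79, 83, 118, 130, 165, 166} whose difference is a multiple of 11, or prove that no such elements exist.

Two integers differ by a multiple of 11 exactly when they have the same residue mod 11. The residues are 5↦5, 21↦10, 51↦7, 70↦4, 79↦2, 83↦6, 118↦8, 130↦9, 165↦0, 166↦1.
These 10 residues are pairwise different, hence no difference of two elements is divisible by 11.

There is no such pair.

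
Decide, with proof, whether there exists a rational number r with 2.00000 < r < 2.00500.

r = 403/201

Multiplying by 201: 201·2.00000 = 402.00000 and 201·2.00500 = 403.00500, so the integer 403 lies strictly between them.
So r = 403/201 works: it is a ratio of integers, and dividing 201·2.00000 < 403 < 201·2.00500 through by 201 gives 2.00000 < 403/201 < 2.00500.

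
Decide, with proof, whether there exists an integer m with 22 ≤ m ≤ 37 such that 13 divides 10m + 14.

m = 22 works, since 10·22 + 14 = 234 = 18·13.

m = 22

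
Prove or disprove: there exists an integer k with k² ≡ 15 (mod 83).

83 is prime, so by Euler's criterion 15 is a square mod 83 iff 15^((83−1)/2) = 15^41 ≡ 1 (mod 83).
Repeated squaring mod 83: 15^2 = 225 ≡ 59; 15^4 ≡ 59² = 3481 ≡ 78; 15^8 ≡ 78² = 6084 ≡ 25; 15^16 ≡ 25² = 625 ≡ 44; 15^32 ≡ 44² = 1936 ≡ 27.
Since 41 = 32 + 8 + 1, 15^41 ≡ 27 · 25 · 15; multiplying out mod 83: 27·25 = 675 ≡ 11, then 11·15 = 165 ≡ 82. Thus 15^41 ≡ 82 ≡ −1 (mod 83).
The value −1 means 15 is a non-residue modulo 83, so k² ≡ 15 (mod 83) is impossible.

There is no such integer.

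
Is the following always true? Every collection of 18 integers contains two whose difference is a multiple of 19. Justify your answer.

No, the set {87, 88, 89, 90, 91, 92, 93, 94, 95, 96, 97, 98, 99, 100, 101, 102, 103, 104} is a counterexample.

Consider the 18 integers 87, 88, …, 104. They lie in distinct residue classes modulo 19, since 18 ≤ 19.
Any two of them differ by at most 17 < 19 and by at least 1, so no difference is a multiple of 19.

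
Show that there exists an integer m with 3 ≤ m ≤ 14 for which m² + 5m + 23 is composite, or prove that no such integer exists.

m = 14

At m = 14: 14² + 5·14 + 23 = 289 = 17·17, which is composite.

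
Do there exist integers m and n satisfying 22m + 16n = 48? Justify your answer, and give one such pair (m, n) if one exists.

Every value of 22m + 16n is a multiple of gcd(22, 16) = 2; since 2 ∣ 48, solutions exist.
Dividing through by 2 reduces the equation to 11m + 8n = 24.
Dividing repeatedly: 11 = 1·8 + 3, 8 = 2·3 + 2, 3 = 1·2 + 1, 2 = 2·1 + 0.
Back-substituting, 1 = 3 − 1·2 = 3 − (8 − 2·3) = −8 + 3·3 = −8 + 3·(11 − 1·8) = 3·11 − 4·8; that is, 11·3 + 8·(-4) = 1.
Multiplying through by 24: m = 3·24 = 72, n = (-4)·24 = -96 is a solution.
The general solution is m = 72 + 8k, n = -96 − 11k; taking k = -9 gives the smaller pair m = 0, n = 3.
Check: 22·0 + 16·3 = 0 + 48 = 48. ✓

m = 0, n = 3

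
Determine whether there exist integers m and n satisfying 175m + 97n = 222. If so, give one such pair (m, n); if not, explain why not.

m = 70, n = -124

Since gcd(175, 97) = 1, every integer is an integer combination of 175 and 97.
Dividing repeatedly: 175 = 1·97 + 78, 97 = 1·78 + 19, 78 = 4·19 + 2, 19 = 9·2 + 1, 2 = 2·1 + 0.
Working back up the chain: 1 = 19 − 9·2 = 19 − 9·(78 − 4·19) = −9·78 + 37·19 = −9·78 + 37·(97 − 1·78) = 37·97 − 46·78 = 37·97 − 46·(175 − 1·97) = −46·175 + 83·97. So 175·(-46) + 97·83 = 1.
Times 222: 175·(-10212) + 97·18426 = 222, so (-10212, 18426) solves it.
The general solution is m = -10212 + 97k, n = 18426 − 175k; taking k = 106 gives the smaller pair m = 70, n = -124.
Indeed 175·70 + 97·(-124) = 12250 − 12028 = 222.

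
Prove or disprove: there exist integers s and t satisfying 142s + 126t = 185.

There are no such integers.

Any value of 142s + 126t is a multiple of gcd(142, 126) = 2.
But 185 = 2·92 + 1, so 2 ∤ 185.
So the equation is unsolvable over ℤ.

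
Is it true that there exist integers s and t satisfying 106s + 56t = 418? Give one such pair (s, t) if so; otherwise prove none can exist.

s = 5, t = -2

Since gcd(106, 56) = 2 and 418 = 2·209, Bézout's identity guarantees a solution.
Dividing through by 2 reduces the equation to 53s + 28t = 209.
Run the Euclidean algorithm on 53 and 28: 53 = 1·28 + 25, 28 = 1·25 + 3, 25 = 8·3 + 1, 3 = 3·1 + 0.
Back-substituting, 1 = 25 − 8·3 = 25 − 8·(28 − 1·25) = −8·28 + 9·25 = −8·28 + 9·(53 − 1·28) = 9·53 − 17·28; that is, 53·9 + 28·(-17) = 1.
Scaling by 209 gives the particular solution (s, t) = (1881, -3553).
Subtracting 67·28 from s and adding 67·53 to t gives the tidier solution (5, -2).
Check: 106·5 + 56·(-2) = 530 − 112 = 418. ✓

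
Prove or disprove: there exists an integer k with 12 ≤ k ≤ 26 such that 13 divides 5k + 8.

k = 14 works, since 5·14 + 8 = 78 = 6·13.

k = 14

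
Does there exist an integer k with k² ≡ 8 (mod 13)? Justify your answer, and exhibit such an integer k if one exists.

There is no such integer.

Since (13 − k)² ≡ k² (mod 13), it suffices to square k = 0, 1, …, 6: the residues are 0, 1, 4, 9, 3, 12, 10.
The set of squares mod 13 is therefore {0, 1, 3, 4, 9, 10, 12}, which does not contain 8.
Therefore k² ≡ 8 (mod 13) has no solution.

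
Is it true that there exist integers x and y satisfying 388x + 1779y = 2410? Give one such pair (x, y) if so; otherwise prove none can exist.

x = 1666, y = -362

Since gcd(388, 1779) = 1, every integer is an integer combination of 388 and 1779.
Euclidean algorithm: 1779 = 4·388 + 227, 388 = 1·227 + 161, 227 = 1·161 + 66, 161 = 2·66 + 29, 66 = 2·29 + 8, 29 = 3·8 + 5, 8 = 1·5 + 3, 5 = 1·3 + 2, 3 = 1·2 + 1, 2 = 2·1 + 0.
Unwinding: 1 = 3 − 1·2 = 3 − (5 − 1·3) = −5 + 2·3 = −5 + 2·(8 − 1·5) = 2·8 − 3·5 = 2·8 − 3·(29 − 3·8) = −3·29 + 11·8 = −3·29 + 11·(66 − 2·29) = 11·66 − 25·29 = 11·66 − 25·(161 − 2·66) = −25·161 + 61·66 = −25·161 + 61·(227 − 1·161) = 61·227 − 86·161 = 61·227 − 86·(388 − 1·227) = −86·388 + 147·227 = −86·388 + 147·(1779 − 4·388) = 147·1779 − 674·388, i.e. 388·(-674) + 1779·147 = 1.
Scaling by 2410 gives the particular solution (x, y) = (-1624340, 354270).
The general solution is x = -1624340 + 1779k, y = 354270 − 388k; taking k = 914 gives the smaller pair x = 1666, y = -362.
Indeed 388·1666 + 1779·(-362) = 646408 − 643998 = 2410.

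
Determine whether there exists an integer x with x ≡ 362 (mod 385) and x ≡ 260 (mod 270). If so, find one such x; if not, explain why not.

gcd(385, 270) = 5. If x ≡ 362 (mod 385) and x ≡ 260 (mod 270), then x ≡ 362 (mod 5) and x ≡ 260 (mod 5).
But 362 mod 5 = 2 while 260 mod 5 = 0, a contradiction.
So no integer satisfies both congruences.

There is no such integer.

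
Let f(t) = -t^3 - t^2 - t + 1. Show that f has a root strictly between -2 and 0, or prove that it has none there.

No such root exists.

Evaluate at the endpoints: f(-2) = 7, f(0) = 1 — same sign (positive).
The derivative f'(t) = -3t^2 - 2t - 1 is a quadratic with discriminant (-2)² − 4·(-3)·(-1) = -8 < 0; it never vanishes, so it is always negative (sign of the leading coefficient).
So f is strictly decreasing; between -2 and 0 its values lie between f(-2) = 7 and f(0) = 1, all positive. Therefore f has no root in (-2, 0).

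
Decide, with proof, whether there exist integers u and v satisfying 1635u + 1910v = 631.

gcd(1635, 1910) = 5, so every integer of the form 1635u + 1910v is a multiple of 5.
But 631 is not a multiple of 5 (it leaves remainder 1).
So the equation is unsolvable over ℤ.

No, no such integers exist.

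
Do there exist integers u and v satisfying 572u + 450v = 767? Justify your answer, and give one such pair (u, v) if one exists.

No, no such integers exist.

Both 572 and 450 are divisible by gcd(572, 450) = 2, hence so is any combination 572u + 450v.
But 767 = 2·383 + 1, so 2 ∤ 767.
Therefore 572u + 450v = 767 has no solution in integers.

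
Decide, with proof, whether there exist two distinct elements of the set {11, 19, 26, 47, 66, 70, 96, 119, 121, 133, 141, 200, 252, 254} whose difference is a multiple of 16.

Two integers differ by a multiple of 16 exactly when they have the same residue mod 16. The residues are 11↦11, 19↦3, 26↦10, 47↦15, 66↦2, 70↦6, 96↦0, 119↦7, 121↦9, 133↦5, 141↦13, 200↦8, 252↦12, 254↦14.
No residue repeats among the 14 elements, so no pair has difference ≡ 0 (mod 16).

There is no such pair.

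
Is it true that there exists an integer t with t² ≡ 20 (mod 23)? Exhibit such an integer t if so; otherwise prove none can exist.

No, no such integer exists.

Apply Euler's criterion with the prime 23: 20 is a quadratic residue iff 20^11 ≡ 1 (mod 23), and a non-residue iff it is ≡ −1.
Squaring successively (mod 23): 20^2 = 400 ≡ 9; 20^4 ≡ 9² = 81 ≡ 12; 20^8 ≡ 12² = 144 ≡ 6.
Since 11 = 8 + 2 + 1, 20^11 ≡ 6 · 9 · 20; multiplying out mod 23: 6·9 = 54 ≡ 8, then 8·20 = 160 ≡ 22. Thus 20^11 ≡ 22 ≡ −1 (mod 23).
By Euler's criterion 20 is a quadratic non-residue mod 23: no t satisfies t² ≡ 20 (mod 23).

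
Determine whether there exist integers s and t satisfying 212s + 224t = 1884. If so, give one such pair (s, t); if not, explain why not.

gcd(212, 224) = 4, and 4 divides 1884, so integer solutions exist.
Dividing through by 4 reduces the equation to 53s + 56t = 471.
Dividing repeatedly: 56 = 1·53 + 3, 53 = 17·3 + 2, 3 = 1·2 + 1, 2 = 2·1 + 0.
Unwinding: 1 = 3 − 1·2 = 3 − (53 − 17·3) = −53 + 18·3 = −53 + 18·(56 − 1·53) = 18·56 − 19·53, i.e. 53·(-19) + 56·18 = 1.
Scaling by 471 gives the particular solution (s, t) = (-8949, 8478).
Shifting by a multiple of (56, −53) keeps it a solution: s = -8949 + 160·56 = 11, t = 8478 − 160·53 = -2.
Indeed 212·11 + 224·(-2) = 2332 − 448 = 1884.

s = 11, t = -2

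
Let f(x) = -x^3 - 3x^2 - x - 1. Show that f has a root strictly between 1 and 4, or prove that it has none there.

No such root exists.

The endpoint values f(1) = -6 and f(4) = -117 are both negative. Claim: f(x) < 0 for every x in (1, 4).
Substitute x = 1 + u, where 0 < u < 3 on the interval. Expanding, f(1 + u) = -u^3 - 6u^2 - 10u - 6.
All 4 nonzero coefficients of this polynomial in u are negative; hence for u > 0 the value is a sum of negative terms (the constant -6 among them).
So f is strictly negative on (1, 4); no root exists in the interval.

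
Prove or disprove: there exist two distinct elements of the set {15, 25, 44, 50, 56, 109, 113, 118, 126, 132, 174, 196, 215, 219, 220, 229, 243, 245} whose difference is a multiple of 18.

No such pair exists.

Two integers differ by a multiple of 18 exactly when they have the same residue mod 18. The residues are 15↦15, 25↦7, 44↦8, 50↦14, 56↦2, 109↦1, 113↦5, 118↦10, 126↦0, 132↦6, 174↦12, 196↦16, 215↦17, 219↦3, 220↦4, 229↦13, 243↦9, 245↦11.
No residue repeats among the 18 elements, so no pair has difference ≡ 0 (mod 18).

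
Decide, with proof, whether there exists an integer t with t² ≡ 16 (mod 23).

Take t = 4. Then 4² = 16, and since 0 ≤ 16 < 23 this is already reduced: 4² ≡ 16 (mod 23).

t = 4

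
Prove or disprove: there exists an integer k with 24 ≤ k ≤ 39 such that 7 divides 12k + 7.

k = 28

k = 28 works, since 12·28 + 7 = 343 = 49·7.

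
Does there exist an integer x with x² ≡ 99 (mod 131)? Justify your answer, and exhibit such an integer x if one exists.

x = 19

x = 19 works: 19² = 361, and 361 − 99 = 262 = 2·131.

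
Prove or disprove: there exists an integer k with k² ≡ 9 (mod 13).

k = 3

Take k = 3. Then 3² = 9, and since 0 ≤ 9 < 13 this is already reduced: 3² ≡ 9 (mod 13).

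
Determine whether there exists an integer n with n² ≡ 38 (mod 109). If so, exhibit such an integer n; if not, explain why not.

n = 16 works: 16² = 256, and 256 − 38 = 218 = 2·109.

n = 16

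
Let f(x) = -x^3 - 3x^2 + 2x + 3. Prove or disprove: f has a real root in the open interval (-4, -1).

Yes, f has a root in the interval.

f(-4) = 11 and f(-1) = -1, which have opposite signs.
Since f is a polynomial it is continuous on [-4, -1].
By the Intermediate Value Theorem f must vanish at some point of (-4, -1).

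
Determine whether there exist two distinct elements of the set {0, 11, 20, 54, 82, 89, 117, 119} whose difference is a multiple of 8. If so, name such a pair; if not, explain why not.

Reduce each element modulo 8: 0↦0, 11↦3, 20↦4, 54↦6, 82↦2, 89↦1, 117↦5, 119↦7.
These 8 residues are pairwise different, hence no difference of two elements is divisible by 8.

No such pair exists.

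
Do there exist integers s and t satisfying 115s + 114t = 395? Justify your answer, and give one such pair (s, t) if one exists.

s = 53, t = -50

Since gcd(115, 114) = 1, every integer is an integer combination of 115 and 114.
Euclidean algorithm: 115 = 1·114 + 1, 114 = 114·1 + 0.
Back-substituting, 1 = 115 − 1·114; that is, 115·1 + 114·(-1) = 1.
Multiplying through by 395: s = 1·395 = 395, t = (-1)·395 = -395 is a solution.
The general solution is s = 395 + 114k, t = -395 − 115k; taking k = -3 gives the smaller pair s = 53, t = -50.
Check: 115·53 + 114·(-50) = 6095 − 5700 = 395. ✓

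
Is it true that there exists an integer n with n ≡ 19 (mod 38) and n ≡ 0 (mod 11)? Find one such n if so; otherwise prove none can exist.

The moduli 38 and 11 are coprime, so by the Chinese Remainder Theorem a unique solution modulo 418 exists.
Any solution of the first congruence is n = 19 + 38t; substituting into the second, 38t ≡ 0 − 19 ≡ 3 (mod 11).
38 ≡ 5 (mod 11), so this reads 5t ≡ 3 (mod 11). Since 5·9 = 45 = 4·11 + 1, the inverse of 5 mod 11 is 9.
Therefore t ≡ 9·3 = 27 ≡ 5 (mod 11).
With t = 5: n = 19 + 38·5 = 209.
Verify: 209 = 5·38 + 19 and 209 = 19·11 + 0. ✓

n = 209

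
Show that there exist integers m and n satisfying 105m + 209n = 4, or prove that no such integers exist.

105 and 209 are coprime, so 105m + 209n ranges over all of ℤ.
Dividing repeatedly: 209 = 1·105 + 104, 105 = 1·104 + 1, 104 = 104·1 + 0.
Working back up the chain: 1 = 105 − 1·104 = 105 − (209 − 1·105) = −209 + 2·105. So 105·2 + 209·(-1) = 1.
Times 4: 105·8 + 209·(-4) = 4, so (8, -4) solves it.
Indeed 105·8 + 209·(-4) = 840 − 836 = 4.

m = 8, n = -4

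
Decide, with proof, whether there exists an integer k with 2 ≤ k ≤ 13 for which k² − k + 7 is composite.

At k = 8: 8² − 8 + 7 = 63 = 3·21, which is composite.

k = 8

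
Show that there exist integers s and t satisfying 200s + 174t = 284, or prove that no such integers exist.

s = 31, t = -34

Since gcd(200, 174) = 2 and 284 = 2·142, Bézout's identity guarantees a solution.
Dividing through by 2 reduces the equation to 100s + 87t = 142.
Euclidean algorithm: 100 = 1·87 + 13, 87 = 6·13 + 9, 13 = 1·9 + 4, 9 = 2·4 + 1, 4 = 4·1 + 0.
Unwinding: 1 = 9 − 2·4 = 9 − 2·(13 − 1·9) = −2·13 + 3·9 = −2·13 + 3·(87 − 6·13) = 3·87 − 20·13 = 3·87 − 20·(100 − 1·87) = −20·100 + 23·87, i.e. 100·(-20) + 87·23 = 1.
Scaling by 142 gives the particular solution (s, t) = (-2840, 3266).
Shifting by a multiple of (87, −100) keeps it a solution: s = -2840 + 33·87 = 31, t = 3266 − 33·100 = -34.
Check: 200·31 + 174·(-34) = 6200 − 5916 = 284. ✓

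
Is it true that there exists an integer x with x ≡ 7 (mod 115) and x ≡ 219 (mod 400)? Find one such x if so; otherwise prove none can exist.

No, no such integer exists.

gcd(115, 400) = 5. If x ≡ 7 (mod 115) and x ≡ 219 (mod 400), then x ≡ 7 (mod 5) and x ≡ 219 (mod 5).
But 7 mod 5 = 2 while 219 mod 5 = 4, a contradiction.
Hence the system has no solution.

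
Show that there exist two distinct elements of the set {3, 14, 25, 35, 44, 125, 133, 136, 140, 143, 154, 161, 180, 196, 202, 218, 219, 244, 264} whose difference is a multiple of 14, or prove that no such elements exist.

Yes: 3 and 143.

3 mod 14 = 3 and 143 mod 14 = 3, so 143 − 3 = 140 = 10·14.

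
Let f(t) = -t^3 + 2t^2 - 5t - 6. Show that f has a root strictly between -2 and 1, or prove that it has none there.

Such a root exists.

f(-2) = 20 and f(1) = -10, which have opposite signs.
As a polynomial, f is continuous on every closed interval.
By the Intermediate Value Theorem f must vanish at some point of (-2, 1).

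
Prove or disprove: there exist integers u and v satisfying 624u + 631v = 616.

u = 543, v = -536

624 and 631 are coprime, so 624u + 631v ranges over all of ℤ.
Euclidean algorithm: 631 = 1·624 + 7, 624 = 89·7 + 1, 7 = 7·1 + 0.
Back-substituting, 1 = 624 − 89·7 = 624 − 89·(631 − 1·624) = −89·631 + 90·624; that is, 624·90 + 631·(-89) = 1.
Scaling by 616 gives the particular solution (u, v) = (55440, -54824).
Subtracting 87·631 from u and adding 87·624 to v gives the tidier solution (543, -536).
Check: 624·543 + 631·(-536) = 338832 − 338216 = 616. ✓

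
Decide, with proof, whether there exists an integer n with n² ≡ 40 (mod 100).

Reduce modulo 25, which divides 100: we would need n² ≡ 15 (mod 25).
Computing n² mod 25 for n = 0, 1, …, 12 (enough, by the symmetry n ↦ 25 − n) gives 0, 1, 4, 9, 16, 0, 11, 24, 14, 6, 0, 21, 19.
So the quadratic residues mod 25 are {0, 1, 4, 6, 9, 11, 14, 16, 19, 21, 24}, and 15 is not among them.
Hence no integer n has n² ≡ 40 (mod 100).

No such integer exists.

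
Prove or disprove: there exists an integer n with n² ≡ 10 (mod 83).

n = 50 works: 50² = 2500, and 2500 − 10 = 2490 = 30·83.

n = 50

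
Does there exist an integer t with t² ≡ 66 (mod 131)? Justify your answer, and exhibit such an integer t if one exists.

There is no such integer.

131 is prime, so by Euler's criterion 66 is a square mod 131 iff 66^((131−1)/2) = 66^65 ≡ 1 (mod 131).
Squaring successively (mod 131): 66^2 = 4356 ≡ 33; 66^4 ≡ 33² = 1089 ≡ 41; 66^8 ≡ 41² = 1681 ≡ 109; 66^16 ≡ 109² = 11881 ≡ 91; 66^32 ≡ 91² = 8281 ≡ 28; 66^64 ≡ 28² = 784 ≡ 129.
Since 65 = 64 + 1, 66^65 ≡ 129 · 66; multiplying out mod 131: 129·66 = 8514 ≡ 130. Thus 66^65 ≡ 130 ≡ −1 (mod 131).
The value −1 means 66 is a non-residue modulo 131, so t² ≡ 66 (mod 131) is impossible.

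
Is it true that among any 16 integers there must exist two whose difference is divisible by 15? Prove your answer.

Partition the integers by their residue mod 15; there are 15 classes.
With 16 integers and only 15 classes, the pigeonhole principle forces two of them, say a and b, into the same class.
Equal remainders mean a − b ≡ 0 (mod 15), so 15 divides their difference.

Yes, this is always true.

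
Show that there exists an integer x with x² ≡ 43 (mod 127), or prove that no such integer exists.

Apply Euler's criterion with the prime 127: 43 is a quadratic residue iff 43^63 ≡ 1 (mod 127), and a non-residue iff it is ≡ −1.
Repeated squaring mod 127: 43^2 = 1849 ≡ 71; 43^4 ≡ 71² = 5041 ≡ 88; 43^8 ≡ 88² = 7744 ≡ 124; 43^16 ≡ 124² = 15376 ≡ 9; 43^32 ≡ 9² = 81 ≡ 81.
Since 63 = 32 + 16 + 8 + 4 + 2 + 1, 43^63 ≡ 81 · 9 · 124 · 88 · 71 · 43; multiplying out mod 127: 81·9 = 729 ≡ 94, then 94·124 = 11656 ≡ 99, then 99·88 = 8712 ≡ 76, then 76·71 = 5396 ≡ 62, then 62·43 = 2666 ≡ 126. Thus 43^63 ≡ 126 ≡ −1 (mod 127).
The value −1 means 43 is a non-residue modulo 127, so x² ≡ 43 (mod 127) is impossible.

No, no such integer exists.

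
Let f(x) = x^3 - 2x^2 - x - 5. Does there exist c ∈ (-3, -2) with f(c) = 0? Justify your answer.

The endpoint values f(-3) = -47 and f(-2) = -19 are both negative. Claim: f(x) < 0 for every x in (-3, -2).
Substitute x = -2 − u, where 0 < u < 1 on the interval. Expanding, f(-2 − u) = -u^3 - 8u^2 - 19u - 19.
The nonzero coefficients here are all negative, so for u > 0 every term is negative (or zero), and the constant term -19 is strictly negative.
Therefore f(x) < 0 throughout (-3, -2), and f has no zero there.

f has no root in that interval.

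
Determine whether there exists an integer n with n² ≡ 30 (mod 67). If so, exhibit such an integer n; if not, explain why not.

67 is prime, so by Euler's criterion 30 is a square mod 67 iff 30^((67−1)/2) = 30^33 ≡ 1 (mod 67).
Squaring successively (mod 67): 30^2 = 900 ≡ 29; 30^4 ≡ 29² = 841 ≡ 37; 30^8 ≡ 37² = 1369 ≡ 29; 30^16 ≡ 29² = 841 ≡ 37; 30^32 ≡ 37² = 1369 ≡ 29.
Since 33 = 32 + 1, 30^33 ≡ 29 · 30; multiplying out mod 67: 29·30 = 870 ≡ 66. Thus 30^33 ≡ 66 ≡ −1 (mod 67).
By Euler's criterion 30 is a quadratic non-residue mod 67: no n satisfies n² ≡ 30 (mod 67).

There is no such integer.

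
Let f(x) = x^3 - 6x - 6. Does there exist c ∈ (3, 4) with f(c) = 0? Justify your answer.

No such root exists.

The endpoint values f(3) = 3 and f(4) = 34 are both positive. Claim: f(x) > 0 for every x in (3, 4).
Substitute x = 3 + u, where 0 < u < 1 on the interval. Expanding, f(3 + u) = u^3 + 9u^2 + 21u + 3.
All 4 nonzero coefficients of this polynomial in u are positive; hence for u > 0 the value is a sum of positive terms (the constant 3 among them).
So f is strictly positive on (3, 4); no root exists in the interval.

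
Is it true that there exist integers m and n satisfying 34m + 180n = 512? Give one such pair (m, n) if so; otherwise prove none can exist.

m = 68, n = -10

Since gcd(34, 180) = 2 and 512 = 2·256, Bézout's identity guarantees a solution.
Dividing through by 2 reduces the equation to 17m + 90n = 256.
Euclidean algorithm: 90 = 5·17 + 5, 17 = 3·5 + 2, 5 = 2·2 + 1, 2 = 2·1 + 0.
Unwinding: 1 = 5 − 2·2 = 5 − 2·(17 − 3·5) = −2·17 + 7·5 = −2·17 + 7·(90 − 5·17) = 7·90 − 37·17, i.e. 17·(-37) + 90·7 = 1.
Times 256: 17·(-9472) + 90·1792 = 256, so (-9472, 1792) solves it.
The general solution is m = -9472 + 90k, n = 1792 − 17k; taking k = 106 gives the smaller pair m = 68, n = -10.
Check: 34·68 + 180·(-10) = 2312 − 1800 = 512. ✓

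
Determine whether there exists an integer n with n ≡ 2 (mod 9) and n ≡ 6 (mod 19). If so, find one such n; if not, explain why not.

gcd(9, 19) = 1, so the Chinese Remainder Theorem guarantees exactly one residue class mod 171 satisfying both.
Write n = 2 + 9t and require 2 + 9t ≡ 6 (mod 19), i.e. 9t ≡ 4 (mod 19).
To invert 9 modulo 19: 19 = 2·9 + 1, 9 = 9·1 + 0, and unwinding, 1 = 19 − 2·9. Thus 9⁻¹ ≡ -2 ≡ 17 (mod 19).
Multiplying by 17: t ≡ 17·4 = 68 ≡ 11 (mod 19).
Taking t = 11 gives n = 2 + 9·11 = 101.
Verify: 101 = 11·9 + 2 and 101 = 5·19 + 6. ✓

n = 101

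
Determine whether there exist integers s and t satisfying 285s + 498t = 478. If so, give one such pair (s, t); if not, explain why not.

No such integers exist.

Any value of 285s + 498t is a multiple of gcd(285, 498) = 3.
However 478 leaves remainder 1 on division by 3.
So the equation is unsolvable over ℤ.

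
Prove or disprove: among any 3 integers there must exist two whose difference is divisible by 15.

Try 3 consecutive integers, 1, 2, 3. Their remainders mod 15 are 1, 2, 3 — pairwise different, as any 3 ≤ 15 consecutive integers have distinct residues.
The differences between them range over 1, …, 2, none of which is divisible by 15.

No, the set {1, 2, 3} is a counterexample.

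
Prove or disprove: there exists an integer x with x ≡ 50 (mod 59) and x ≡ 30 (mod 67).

gcd(59, 67) = 1, so the Chinese Remainder Theorem guarantees exactly one residue class mod 3953 satisfying both.
Write x = 50 + 59t and require 50 + 59t ≡ 30 (mod 67), i.e. 59t ≡ 47 (mod 67).
To invert 59 modulo 67: 67 = 1·59 + 8, 59 = 7·8 + 3, 8 = 2·3 + 2, 3 = 1·2 + 1, 2 = 2·1 + 0, and unwinding, 1 = 3 − 1·2 = 3 − (8 − 2·3) = −8 + 3·3 = −8 + 3·(59 − 7·8) = 3·59 − 22·8 = 3·59 − 22·(67 − 1·59) = −22·67 + 25·59. Thus 59⁻¹ ≡ 25 (mod 67).
Therefore t ≡ 25·47 = 1175 ≡ 36 (mod 67).
With t = 36: x = 50 + 59·36 = 2174.
Verify: 2174 = 36·59 + 50 and 2174 = 32·67 + 30. ✓

x = 2174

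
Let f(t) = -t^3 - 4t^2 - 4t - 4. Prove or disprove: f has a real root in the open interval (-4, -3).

f(-4) = 12 and f(-3) = -1, which have opposite signs.
Since f is a polynomial it is continuous on [-4, -3].
By the Intermediate Value Theorem f must vanish at some point of (-4, -3).

Yes, f has a root in the interval.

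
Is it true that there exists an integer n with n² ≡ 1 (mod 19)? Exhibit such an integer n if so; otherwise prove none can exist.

n = 18 works: 18² = 324, and 324 − 1 = 323 = 17·19.

n = 18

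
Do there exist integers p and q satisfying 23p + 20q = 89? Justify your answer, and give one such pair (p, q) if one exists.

p = 3, q = 1

Since gcd(23, 20) = 1, every integer is an integer combination of 23 and 20.
Dividing repeatedly: 23 = 1·20 + 3, 20 = 6·3 + 2, 3 = 1·2 + 1, 2 = 2·1 + 0.
Unwinding: 1 = 3 − 1·2 = 3 − (20 − 6·3) = −20 + 7·3 = −20 + 7·(23 − 1·20) = 7·23 − 8·20, i.e. 23·7 + 20·(-8) = 1.
Scaling by 89 gives the particular solution (p, q) = (623, -712).
The general solution is p = 623 + 20k, q = -712 − 23k; taking k = -31 gives the smaller pair p = 3, q = 1.
Indeed 23·3 + 20·1 = 69 + 20 = 89.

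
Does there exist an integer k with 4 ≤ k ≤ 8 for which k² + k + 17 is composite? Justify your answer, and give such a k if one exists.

No such integer k in that range exists.

The values for k = 4, 5, …, 8 are 37, 47, 59, 73, 89, and each of these is prime.
So no value in the range makes the expression composite.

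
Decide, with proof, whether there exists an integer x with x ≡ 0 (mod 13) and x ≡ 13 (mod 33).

x = 13

The moduli 13 and 33 are coprime, so by the Chinese Remainder Theorem a unique solution modulo 429 exists.
Write x = 0 + 13t and require 0 + 13t ≡ 13 (mod 33), i.e. 13t ≡ 13 (mod 33).
To invert 13 modulo 33: 33 = 2·13 + 7, 13 = 1·7 + 6, 7 = 1·6 + 1, 6 = 6·1 + 0, and unwinding, 1 = 7 − 1·6 = 7 − (13 − 1·7) = −13 + 2·7 = −13 + 2·(33 − 2·13) = 2·33 − 5·13. Thus 13⁻¹ ≡ -5 ≡ 28 (mod 33).
Multiplying by 28: t ≡ 28·13 = 364 ≡ 1 (mod 33).
With t = 1: x = 0 + 13·1 = 13.
Check: 13 mod 13 = 0, 13 mod 33 = 13. ✓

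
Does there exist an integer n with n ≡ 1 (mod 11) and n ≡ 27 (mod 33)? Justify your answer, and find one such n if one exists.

Both moduli are multiples of 11 = gcd(11, 33), so any solution would satisfy n ≡ 1 and n ≡ 27 modulo 11 simultaneously.
However 1 ≡ 1 and 27 ≡ 5 (mod 11), and 1 ≠ 5.
So no integer satisfies both congruences.

No, no such integer exists.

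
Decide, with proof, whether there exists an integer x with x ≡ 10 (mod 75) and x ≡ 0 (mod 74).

x = 4810

gcd(75, 74) = 1, so the Chinese Remainder Theorem guarantees exactly one residue class mod 5550 satisfying both.
Any solution of the first congruence is x = 10 + 75t; substituting into the second, 75t ≡ 0 − 10 ≡ 64 (mod 74).
75 ≡ 1 (mod 74), so this reads 1t ≡ 64 (mod 74). So t ≡ 64 (mod 74).
With t = 64: x = 10 + 75·64 = 4810.
Indeed 4810 ≡ 10 (mod 75) and 4810 ≡ 0 (mod 74).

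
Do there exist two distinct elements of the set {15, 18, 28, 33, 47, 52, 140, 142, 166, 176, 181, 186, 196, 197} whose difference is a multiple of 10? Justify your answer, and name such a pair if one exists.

Reduce each element mod 10: 15↦5, 18↦8, 28↦8, 33↦3, 47↦7, 52↦2, 140↦0, 142↦2, 166↦6, 176↦6, 181↦1, 186↦6, 196↦6, 197↦7. The residue 8 repeats (at 18 and 28), and 28 − 18 = 10 = 1·10.

The pair (18, 28) works.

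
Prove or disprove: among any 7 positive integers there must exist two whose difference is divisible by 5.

There are exactly 5 possible remainders on division by 5.
With 7 integers and only 5 classes, the pigeonhole principle forces two of them, say a and b, into the same class.
Equal remainders mean a − b ≡ 0 (mod 5), so 5 divides their difference.

Yes.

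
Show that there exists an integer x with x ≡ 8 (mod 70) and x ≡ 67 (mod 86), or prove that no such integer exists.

gcd(70, 86) = 2. If x ≡ 8 (mod 70) and x ≡ 67 (mod 86), then x ≡ 8 (mod 2) and x ≡ 67 (mod 2).
However 8 ≡ 0 and 67 ≡ 1 (mod 2), and 0 ≠ 1.
So no integer satisfies both congruences.

There is no such integer.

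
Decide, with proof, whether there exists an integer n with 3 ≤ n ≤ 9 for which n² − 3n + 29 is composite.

n = 4

At n = 4: 4² − 3·4 + 29 = 33 = 3·11, which is composite.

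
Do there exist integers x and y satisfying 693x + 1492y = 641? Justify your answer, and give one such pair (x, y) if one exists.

x = 565, y = -262

693 and 1492 are coprime, so 693x + 1492y ranges over all of ℤ.
Run the Euclidean algorithm on 1492 and 693: 1492 = 2·693 + 106, 693 = 6·106 + 57, 106 = 1·57 + 49, 57 = 1·49 + 8, 49 = 6·8 + 1, 8 = 8·1 + 0.
Back-substituting, 1 = 49 − 6·8 = 49 − 6·(57 − 1·49) = −6·57 + 7·49 = −6·57 + 7·(106 − 1·57) = 7·106 − 13·57 = 7·106 − 13·(693 − 6·106) = −13·693 + 85·106 = −13·693 + 85·(1492 − 2·693) = 85·1492 − 183·693; that is, 693·(-183) + 1492·85 = 1.
Times 641: 693·(-117303) + 1492·54485 = 641, so (-117303, 54485) solves it.
Shifting by a multiple of (1492, −693) keeps it a solution: x = -117303 + 79·1492 = 565, y = 54485 − 79·693 = -262.
Indeed 693·565 + 1492·(-262) = 391545 − 390904 = 641.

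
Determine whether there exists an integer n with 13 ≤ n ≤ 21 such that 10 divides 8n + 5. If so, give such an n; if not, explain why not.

No, no such integer n in that range exists.

The values of 8n + 5 for n = 13, 14, …, 21 are 109, 117, 125, 133, 141, 149, 157, 165, 173; reduced mod 10 these are 9, 7, 5, 3, 1, 9, 7, 5, 3.
Since 0 is absent from this list, 10 ∤ 8n + 5 for every n with 13 ≤ n ≤ 21.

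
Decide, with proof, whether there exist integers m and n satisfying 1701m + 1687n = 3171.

Every value of 1701m + 1687n is a multiple of gcd(1701, 1687) = 7; since 7 ∣ 3171, solutions exist.
Dividing through by 7 reduces the equation to 243m + 241n = 453.
Dividing repeatedly: 243 = 1·241 + 2, 241 = 120·2 + 1, 2 = 2·1 + 0.
Back-substituting, 1 = 241 − 120·2 = 241 − 120·(243 − 1·241) = −120·243 + 121·241; that is, 243·(-120) + 241·121 = 1.
Times 453: 243·(-54360) + 241·54813 = 453, so (-54360, 54813) solves it.
Adding 226·241 to m and subtracting 226·243 from n gives the tidier solution (106, -105).
Indeed 1701·106 + 1687·(-105) = 180306 − 177135 = 3171.

m = 106, n = -105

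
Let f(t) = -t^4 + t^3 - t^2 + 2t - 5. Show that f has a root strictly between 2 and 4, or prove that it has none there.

The endpoint values f(2) = -13 and f(4) = -205 are both negative. Claim: f(t) < 0 for every t in (2, 4).
Substitute t = 2 + u, where 0 < u < 2 on the interval. Expanding, f(2 + u) = -u^4 - 7u^3 - 19u^2 - 22u - 13.
The nonzero coefficients here are all negative, so for u > 0 every term is negative (or zero), and the constant term -13 is strictly negative.
Therefore f(t) < 0 throughout (2, 4), and f has no zero there.

No such root exists.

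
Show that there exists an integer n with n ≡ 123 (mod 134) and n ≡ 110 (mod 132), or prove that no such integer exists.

No such integer exists.

gcd(134, 132) = 2. If n ≡ 123 (mod 134) and n ≡ 110 (mod 132), then n ≡ 123 (mod 2) and n ≡ 110 (mod 2).
These are incompatible: 123 − 110 = 13 is not divisible by 2.
Hence the system has no solution.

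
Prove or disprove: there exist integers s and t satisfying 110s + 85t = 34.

Any value of 110s + 85t is a multiple of gcd(110, 85) = 5.
But 34 = 5·6 + 4, so 5 ∤ 34.
So the equation is unsolvable over ℤ.

No such integers exist.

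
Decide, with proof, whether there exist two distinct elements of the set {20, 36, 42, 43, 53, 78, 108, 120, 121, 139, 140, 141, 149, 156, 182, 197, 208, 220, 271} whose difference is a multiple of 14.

36 mod 14 = 8 and 78 mod 14 = 8, so 78 − 36 = 42 = 3·14.

36 and 78 are such a pair.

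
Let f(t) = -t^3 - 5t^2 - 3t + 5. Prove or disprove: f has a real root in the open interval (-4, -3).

f(-4) = 1 and f(-3) = -4, which have opposite signs.
As a polynomial, f is continuous on every closed interval.
By the Intermediate Value Theorem f must vanish at some point of (-4, -3).

Such a root exists.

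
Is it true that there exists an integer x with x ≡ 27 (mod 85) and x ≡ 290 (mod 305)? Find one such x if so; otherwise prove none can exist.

No, no such integer exists.

gcd(85, 305) = 5. If x ≡ 27 (mod 85) and x ≡ 290 (mod 305), then x ≡ 27 (mod 5) and x ≡ 290 (mod 5).
But 27 mod 5 = 2 while 290 mod 5 = 0, a contradiction.
So no integer satisfies both congruences.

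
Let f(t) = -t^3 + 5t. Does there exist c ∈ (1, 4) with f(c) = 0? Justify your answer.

f(1) = 4 and f(4) = -44, which have opposite signs.
f is continuous everywhere (it is a polynomial), in particular on [1, 4].
By the Intermediate Value Theorem f must vanish at some point of (1, 4).

Yes, such a c exists.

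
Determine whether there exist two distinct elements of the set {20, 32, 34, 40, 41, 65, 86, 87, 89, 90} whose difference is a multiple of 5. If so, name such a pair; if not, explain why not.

Yes: 20 and 40.

Reduce each element mod 5: 20↦0, 32↦2, 34↦4, 40↦0, 41↦1, 65↦0, 86↦1, 87↦2, 89↦4, 90↦0. The residue 0 repeats (at 20 and 40), and 40 − 20 = 20 = 4·5.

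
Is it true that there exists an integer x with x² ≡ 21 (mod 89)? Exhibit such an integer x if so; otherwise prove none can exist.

x = 33

Take x = 33. Then 33² = 1089 = 12·89 + 21, so 33² ≡ 21 (mod 89).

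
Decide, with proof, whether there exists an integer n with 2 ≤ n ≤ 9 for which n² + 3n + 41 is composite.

n = 5

At n = 5: 5² + 3·5 + 41 = 81 = 3·27, which is composite.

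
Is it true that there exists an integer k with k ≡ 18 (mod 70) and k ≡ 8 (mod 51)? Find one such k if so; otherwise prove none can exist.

The moduli 70 and 51 are coprime, so by the Chinese Remainder Theorem a unique solution modulo 3570 exists.
Any solution of the first congruence is k = 18 + 70t; substituting into the second, 70t ≡ 8 − 18 ≡ 41 (mod 51).
70 ≡ 19 (mod 51), so this reads 19t ≡ 41 (mod 51). Invert 19 mod 51 by the Euclidean algorithm: 51 = 2·19 + 13, 19 = 1·13 + 6, 13 = 2·6 + 1, 6 = 6·1 + 0; back-substituting, 1 = 13 − 2·6 = 13 − 2·(19 − 1·13) = −2·19 + 3·13 = −2·19 + 3·(51 − 2·19) = 3·51 − 8·19. Hence 19·(-8) ≡ 1, so 19⁻¹ ≡ -8 ≡ 43 (mod 51).
Multiplying by 43: t ≡ 43·41 = 1763 ≡ 29 (mod 51).
With t = 29: k = 18 + 70·29 = 2048.
Verify: 2048 = 29·70 + 18 and 2048 = 40·51 + 8. ✓

k = 2048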